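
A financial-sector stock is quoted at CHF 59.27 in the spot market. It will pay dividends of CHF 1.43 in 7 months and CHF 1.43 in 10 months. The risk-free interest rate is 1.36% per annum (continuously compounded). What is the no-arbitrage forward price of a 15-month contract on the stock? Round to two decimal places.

PV(dividends) I = 1.43·e^(−0.0136·7/12) + 1.43·e^(−0.0136·10/12)
I = 1.4187 + 1.4139 = 2.8326
F = (S − I)·e^(rT) = (59.27 − 2.8326) · e^(0.0136·15/12)
= 56.4374 · e^0.017000 = 56.4374 × 1.017145 = CHF 57.41

CHF 57.41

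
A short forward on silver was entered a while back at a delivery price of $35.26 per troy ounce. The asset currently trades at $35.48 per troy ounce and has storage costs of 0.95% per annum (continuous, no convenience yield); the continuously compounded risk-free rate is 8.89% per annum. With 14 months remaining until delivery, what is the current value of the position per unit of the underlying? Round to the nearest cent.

-$4.09 per troy ounce

Current fair forward for the remaining 14 months: F = S·e^((r + u)·T), (r + u) = 0.0889 + 0.0095 = 0.0984
F = 35.48 · e^(0.0984 × 14/12) = 35.48 × 1.121649 = 39.7961
Value of long forward = (F − K)·e^(−rT) = (39.7961 − 35.26) · e^(−0.0889·14/12)
= 4.5361 × 0.901481 = 4.09
Short position value = −(long value) = -$4.09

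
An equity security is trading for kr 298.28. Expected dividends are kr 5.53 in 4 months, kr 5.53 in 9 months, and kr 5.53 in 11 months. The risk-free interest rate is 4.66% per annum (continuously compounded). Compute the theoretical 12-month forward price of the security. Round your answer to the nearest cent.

kr 295.66

PV(dividends) I = 5.53·e^(−0.0466·4/12) + 5.53·e^(−0.0466·9/12) + 5.53·e^(−0.0466·11/12)
I = 5.4448 + 5.3401 + 5.2988 = 16.0837
F = (S − I)·e^(rT) = (298.28 − 16.0837) · e^(0.0466·12/12)
= 282.1963 · e^0.046600 = 282.1963 × 1.047703 = kr 295.66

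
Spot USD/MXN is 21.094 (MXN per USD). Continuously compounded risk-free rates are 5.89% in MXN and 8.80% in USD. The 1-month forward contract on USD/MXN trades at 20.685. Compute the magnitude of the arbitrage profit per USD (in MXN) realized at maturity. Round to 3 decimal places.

0.358 per USD (in MXN)

Fair forward: F* = S·e^(carry·T), with carry = (r_MXN − r_USD) = 0.0589 − 0.0880 = -0.0291
F* = 21.094 · e^(-0.0291 × 1/12) = 21.094 · e^-0.002425 = 21.094 × 0.997578 = 21.0429
Market 20.685 < fair 21.0429: forward underpriced → reverse cash-and-carry (short spot, go long the forward).
At maturity, profit = |F_mkt − F*| = |20.685 − 21.0429| = 0.358 per USD (in MXN)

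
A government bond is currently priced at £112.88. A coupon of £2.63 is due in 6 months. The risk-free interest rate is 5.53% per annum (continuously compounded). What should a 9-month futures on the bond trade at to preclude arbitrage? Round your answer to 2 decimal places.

PV(coupons) I = 2.63·e^(−0.0553·6/12)
I = 2.5583
F = (S − I)·e^(rT) = (112.88 − 2.5583) · e^(0.0553·9/12)
= 110.3217 · e^0.041475 = 110.3217 × 1.042347 = £114.99

£114.99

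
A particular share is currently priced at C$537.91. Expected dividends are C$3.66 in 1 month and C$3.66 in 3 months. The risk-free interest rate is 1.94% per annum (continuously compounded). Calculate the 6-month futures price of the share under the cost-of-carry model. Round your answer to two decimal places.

PV(dividends) I = 3.66·e^(−0.0194·1/12) + 3.66·e^(−0.0194·3/12)
I = 3.6541 + 3.6423 = 7.2964
F = (S − I)·e^(rT) = (537.91 − 7.2964) · e^(0.0194·6/12)
= 530.6136 · e^0.009700 = 530.6136 × 1.009747 = C$535.79

C$535.79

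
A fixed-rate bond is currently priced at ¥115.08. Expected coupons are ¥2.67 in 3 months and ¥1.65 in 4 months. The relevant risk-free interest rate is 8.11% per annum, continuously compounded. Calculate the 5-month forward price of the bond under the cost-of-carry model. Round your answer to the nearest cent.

PV(coupons) I = 2.67·e^(−0.0811·3/12) + 1.65·e^(−0.0811·4/12)
I = 2.6164 + 1.6060 = 4.2224
F = (S − I)·e^(rT) = (115.08 − 4.2224) · e^(0.0811·5/12)
= 110.8576 · e^0.033792 = 110.8576 × 1.034369 = ¥114.67

¥114.67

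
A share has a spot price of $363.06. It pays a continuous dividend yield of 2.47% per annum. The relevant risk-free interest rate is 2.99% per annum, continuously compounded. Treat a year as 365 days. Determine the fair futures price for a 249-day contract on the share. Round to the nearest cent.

$364.35

F = S·e^((r − q)T) = 363.06 · e^((0.0299 − 0.0247) × 249/365)
= 363.06 · e^0.003547 = 363.06 × 1.003553
F = $364.35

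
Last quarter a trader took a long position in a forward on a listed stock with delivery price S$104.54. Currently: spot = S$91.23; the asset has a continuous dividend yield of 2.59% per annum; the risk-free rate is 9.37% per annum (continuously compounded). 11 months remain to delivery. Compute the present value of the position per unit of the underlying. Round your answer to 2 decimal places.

-S$6.85

Current fair forward for the remaining 11 months: F = S·e^((r − q)·T), (r − q) = 0.0937 − 0.0259 = 0.0678
F = 91.23 · e^(0.0678 × 11/12) = 91.23 × 1.064122 = 97.0799
Value of long forward = (F − K)·e^(−rT) = (97.0799 − 104.54) · e^(−0.0937·11/12)
= -7.4601 × 0.917694 = -6.85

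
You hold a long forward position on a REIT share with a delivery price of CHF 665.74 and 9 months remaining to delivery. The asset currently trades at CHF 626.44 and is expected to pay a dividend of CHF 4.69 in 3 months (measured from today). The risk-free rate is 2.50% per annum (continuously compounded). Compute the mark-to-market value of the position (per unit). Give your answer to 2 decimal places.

PV(remaining dividends) I = 4.69·e^(−0.0250·3/12) = 4.6608
Current forward F = (S − I)·e^(rT) = (626.44 − 4.6608)·e^(0.0250·9/12) = 621.7792 × 1.018927 = 633.5476
Value (long) = (F − K)·e^(−rT) = (633.5476 − 665.74) × 0.981425 = -31.5944
Value = -CHF 31.59

-CHF 31.59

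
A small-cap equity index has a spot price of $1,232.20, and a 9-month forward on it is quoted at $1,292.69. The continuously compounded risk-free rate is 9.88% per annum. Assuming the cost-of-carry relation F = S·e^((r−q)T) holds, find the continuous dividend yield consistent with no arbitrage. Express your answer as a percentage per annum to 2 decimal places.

3.49%

From F = S·e^((r−q)T): (r − q) = ln(F/S)/T
ln(1292.69/1232.20) = ln(1.049091) = 0.047924
(r − q) = 0.047924 / (9/12) = 0.063899
q = r − ln(F/S)/T = 0.0988 − 0.063899 = 0.034901
q = 3.49%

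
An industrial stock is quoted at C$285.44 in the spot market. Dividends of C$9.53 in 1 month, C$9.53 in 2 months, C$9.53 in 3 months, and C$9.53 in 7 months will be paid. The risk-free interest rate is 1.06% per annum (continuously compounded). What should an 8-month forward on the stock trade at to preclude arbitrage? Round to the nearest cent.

C$249.18

PV(dividends) I = 9.53·e^(−0.0106·1/12) + 9.53·e^(−0.0106·2/12) + 9.53·e^(−0.0106·3/12) + 9.53·e^(−0.0106·7/12)
I = 9.5216 + 9.5132 + 9.5048 + 9.4713 = 38.0109
F = (S − I)·e^(rT) = (285.44 − 38.0109) · e^(0.0106·8/12)
= 247.4291 · e^0.007067 = 247.4291 × 1.007092 = C$249.18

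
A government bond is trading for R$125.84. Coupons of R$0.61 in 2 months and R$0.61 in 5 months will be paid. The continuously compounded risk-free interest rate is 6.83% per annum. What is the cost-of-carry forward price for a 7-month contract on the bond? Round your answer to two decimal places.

PV(coupons) I = 0.61·e^(−0.0683·2/12) + 0.61·e^(−0.0683·5/12)
I = 0.6031 + 0.5929 = 1.1960
F = (S − I)·e^(rT) = (125.84 − 1.1960) · e^(0.0683·7/12)
= 124.6440 · e^0.039842 = 124.6440 × 1.040646 = R$129.71

R$129.71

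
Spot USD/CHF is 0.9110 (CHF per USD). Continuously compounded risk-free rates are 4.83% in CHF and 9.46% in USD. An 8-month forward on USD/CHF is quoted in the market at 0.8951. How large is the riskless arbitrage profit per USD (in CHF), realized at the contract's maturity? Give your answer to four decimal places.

0.0118 per USD (in CHF)

Fair forward: F* = S·e^(carry·T), with carry = (r_CHF − r_USD) = 0.0483 − 0.0946 = -0.0463
F* = 0.9110 · e^(-0.0463 × 8/12) = 0.9110 · e^-0.030867 = 0.9110 × 0.969605 = 0.8833
Market 0.8951 > fair 0.8833: forward overpriced → cash-and-carry (buy spot, short the forward).
At maturity, profit = |F_mkt − F*| = |0.8951 − 0.8833| = 0.0118 per USD (in CHF)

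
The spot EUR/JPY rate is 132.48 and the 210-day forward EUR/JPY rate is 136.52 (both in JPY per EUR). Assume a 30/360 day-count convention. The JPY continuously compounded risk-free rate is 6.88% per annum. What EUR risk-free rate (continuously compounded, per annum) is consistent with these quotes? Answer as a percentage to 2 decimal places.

F = S·e^((r_JPY − r_EUR)T) ⇒ r_EUR = r_JPY − ln(F/S)/T
ln(136.52/132.48) = 0.030039; /(210/360) = 0.051495
r_EUR = 0.0688 − 0.051495 = 0.017305
r_EUR = 1.73%

1.73%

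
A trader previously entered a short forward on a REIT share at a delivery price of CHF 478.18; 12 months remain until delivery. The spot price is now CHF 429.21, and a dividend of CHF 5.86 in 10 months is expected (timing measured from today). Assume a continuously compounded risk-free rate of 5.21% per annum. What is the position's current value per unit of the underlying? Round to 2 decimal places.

CHF 30.31

PV(remaining dividends) I = 5.86·e^(−0.0521·10/12) = 5.6110
Current forward F = (S − I)·e^(rT) = (429.21 − 5.6110)·e^(0.0521·12/12) = 423.5990 × 1.053481 = 446.2535
Value (long) = (F − K)·e^(−rT) = (446.2535 − 478.18) × 0.949234 = -30.3057
Short position value = −(long value) = CHF 30.31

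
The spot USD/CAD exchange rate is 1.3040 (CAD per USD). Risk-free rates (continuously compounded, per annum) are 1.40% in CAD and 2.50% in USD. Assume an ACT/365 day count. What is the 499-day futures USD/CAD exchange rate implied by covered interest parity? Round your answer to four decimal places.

F = S·e^((r_CAD − r_USD)T) = 1.3040 · e^((0.0140 − 0.0250) × 499/365)
= 1.3040 · e^-0.015038 = 1.3040 × 0.985075
F = 1.2845 CAD per USD

1.2845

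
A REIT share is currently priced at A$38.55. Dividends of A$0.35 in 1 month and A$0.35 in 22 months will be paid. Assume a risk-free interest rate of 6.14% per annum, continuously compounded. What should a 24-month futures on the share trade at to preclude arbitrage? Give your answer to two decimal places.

A$42.84

PV(dividends) I = 0.35·e^(−0.0614·1/12) + 0.35·e^(−0.0614·22/12)
I = 0.3482 + 0.3127 = 0.6609
F = (S − I)·e^(rT) = (38.55 − 0.6609) · e^(0.0614·24/12)
= 37.8891 · e^0.122800 = 37.8891 × 1.130658 = A$42.84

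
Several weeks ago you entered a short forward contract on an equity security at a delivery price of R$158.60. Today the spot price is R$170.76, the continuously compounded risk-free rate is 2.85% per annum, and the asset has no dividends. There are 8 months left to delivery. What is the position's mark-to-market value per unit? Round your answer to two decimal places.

Current fair forward for the remaining 8 months: F = S·e^(r·T), r = 0.0285
F = 170.76 · e^(0.0285 × 8/12) = 170.76 × 1.019182 = 174.0355
Value of long forward = (F − K)·e^(−rT) = (174.0355 − 158.60) · e^(−0.0285·8/12)
= 15.4355 × 0.981179 = 15.14
Short position value = −(long value) = -R$15.14

-R$15.14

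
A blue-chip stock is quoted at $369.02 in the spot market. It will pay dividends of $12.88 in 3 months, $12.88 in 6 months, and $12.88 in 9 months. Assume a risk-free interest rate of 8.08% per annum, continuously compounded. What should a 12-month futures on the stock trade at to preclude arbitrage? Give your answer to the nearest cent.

PV(dividends) I = 12.88·e^(−0.0808·3/12) + 12.88·e^(−0.0808·6/12) + 12.88·e^(−0.0808·9/12)
I = 12.6224 + 12.3700 + 12.1227 = 37.1151
F = (S − I)·e^(rT) = (369.02 − 37.1151) · e^(0.0808·12/12)
= 331.9049 · e^0.080800 = 331.9049 × 1.084154 = $359.84

$359.84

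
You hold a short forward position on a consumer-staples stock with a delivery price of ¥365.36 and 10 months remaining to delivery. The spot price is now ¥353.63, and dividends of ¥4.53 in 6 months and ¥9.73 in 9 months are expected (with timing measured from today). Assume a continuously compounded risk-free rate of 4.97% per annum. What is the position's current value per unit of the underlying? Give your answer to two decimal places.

PV(remaining dividends) I = 4.53·e^(−0.0497·6/12) + 9.73·e^(−0.0497·9/12) = 13.7928
Current forward F = (S − I)·e^(rT) = (353.63 − 13.7928)·e^(0.0497·10/12) = 339.8372 × 1.042286 = 354.2076
Value (long) = (F − K)·e^(−rT) = (354.2076 − 365.36) × 0.959429 = -10.6999
Short position value = −(long value) = ¥10.70

¥10.70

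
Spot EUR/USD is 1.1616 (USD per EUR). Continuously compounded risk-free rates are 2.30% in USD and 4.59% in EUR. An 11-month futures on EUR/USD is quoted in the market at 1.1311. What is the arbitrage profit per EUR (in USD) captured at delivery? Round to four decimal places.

Fair futures: F* = S·e^(carry·T), with carry = (r_USD − r_EUR) = 0.0230 − 0.0459 = -0.0229
F* = 1.1616 · e^(-0.0229 × 11/12) = 1.1616 · e^-0.020992 = 1.1616 × 0.979227 = 1.1375
Market 1.1311 < fair 1.1375: forward underpriced → reverse cash-and-carry (short spot, go long the forward).
At maturity, profit = |F_mkt − F*| = |1.1311 − 1.1375| = 0.0064 per EUR (in USD)

0.0064 per EUR (in USD)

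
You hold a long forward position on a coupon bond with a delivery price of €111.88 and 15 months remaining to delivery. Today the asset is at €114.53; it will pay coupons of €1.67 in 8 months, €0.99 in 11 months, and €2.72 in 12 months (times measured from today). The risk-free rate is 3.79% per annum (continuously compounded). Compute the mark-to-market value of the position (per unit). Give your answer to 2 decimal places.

€2.62

PV(remaining coupons) I = 1.67·e^(−0.0379·8/12) + 0.99·e^(−0.0379·11/12) + 2.72·e^(−0.0379·12/12) = 5.2034
Current forward F = (S − I)·e^(rT) = (114.53 − 5.2034)·e^(0.0379·15/12) = 109.3266 × 1.048515 = 114.6306
Value (long) = (F − K)·e^(−rT) = (114.6306 − 111.88) × 0.953730 = 2.6233
Value = €2.62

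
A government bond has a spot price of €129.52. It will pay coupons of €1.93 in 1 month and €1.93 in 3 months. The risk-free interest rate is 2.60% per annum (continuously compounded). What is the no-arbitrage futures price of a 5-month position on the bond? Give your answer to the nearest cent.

PV(coupons) I = 1.93·e^(−0.0260·1/12) + 1.93·e^(−0.0260·3/12)
I = 1.9258 + 1.9175 = 3.8433
F = (S − I)·e^(rT) = (129.52 − 3.8433) · e^(0.0260·5/12)
= 125.6767 · e^0.010833 = 125.6767 × 1.010892 = €127.05

€127.05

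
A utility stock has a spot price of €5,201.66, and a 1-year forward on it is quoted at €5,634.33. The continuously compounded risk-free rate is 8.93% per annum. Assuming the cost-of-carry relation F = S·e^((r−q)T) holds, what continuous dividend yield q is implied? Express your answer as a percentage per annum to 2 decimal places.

0.94%

From F = S·e^((r−q)T): (r − q) = ln(F/S)/T
ln(5634.33/5201.66) = ln(1.083179) = 0.079900
(r − q) = 0.079900 / (1) = 0.079900
q = r − ln(F/S)/T = 0.0893 − 0.079900 = 0.009400
q = 0.94%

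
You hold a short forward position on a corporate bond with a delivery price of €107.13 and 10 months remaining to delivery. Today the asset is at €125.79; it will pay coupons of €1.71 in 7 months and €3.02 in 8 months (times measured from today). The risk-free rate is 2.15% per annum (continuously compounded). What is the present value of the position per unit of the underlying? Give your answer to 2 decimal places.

-€15.90

PV(remaining coupons) I = 1.71·e^(−0.0215·7/12) + 3.02·e^(−0.0215·8/12) = 4.6657
Current forward F = (S − I)·e^(rT) = (125.79 − 4.6657)·e^(0.0215·10/12) = 121.1243 × 1.018078 = 123.3140
Value (long) = (F − K)·e^(−rT) = (123.3140 − 107.13) × 0.982243 = 15.8966
Short position value = −(long value) = -€15.90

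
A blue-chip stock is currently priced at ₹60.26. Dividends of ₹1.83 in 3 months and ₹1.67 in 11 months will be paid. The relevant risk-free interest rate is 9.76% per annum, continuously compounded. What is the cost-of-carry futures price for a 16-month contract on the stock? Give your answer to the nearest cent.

₹64.86

PV(dividends) I = 1.83·e^(−0.0976·3/12) + 1.67·e^(−0.0976·11/12)
I = 1.7859 + 1.5271 = 3.3130
F = (S − I)·e^(rT) = (60.26 − 3.3130) · e^(0.0976·16/12)
= 56.9470 · e^0.130133 = 56.9470 × 1.138980 = ₹64.86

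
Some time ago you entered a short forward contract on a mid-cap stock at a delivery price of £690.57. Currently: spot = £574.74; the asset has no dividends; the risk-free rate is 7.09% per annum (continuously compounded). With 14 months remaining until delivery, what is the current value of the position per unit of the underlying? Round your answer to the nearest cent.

Current fair forward for the remaining 14 months: F = S·e^(r·T), r = 0.0709
F = 574.74 · e^(0.0709 × 14/12) = 574.74 × 1.086234 = 624.3021
Value of long forward = (F − K)·e^(−rT) = (624.3021 − 690.57) · e^(−0.0709·14/12)
= -66.2679 × 0.920612 = -61.01
Short position value = −(long value) = £61.01

£61.01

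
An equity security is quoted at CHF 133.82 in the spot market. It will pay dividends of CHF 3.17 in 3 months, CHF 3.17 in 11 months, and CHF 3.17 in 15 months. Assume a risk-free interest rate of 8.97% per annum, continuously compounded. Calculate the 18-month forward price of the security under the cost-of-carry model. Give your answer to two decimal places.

PV(dividends) I = 3.17·e^(−0.0897·3/12) + 3.17·e^(−0.0897·11/12) + 3.17·e^(−0.0897·15/12)
I = 3.0997 + 2.9198 + 2.8338 = 8.8533
F = (S − I)·e^(rT) = (133.82 − 8.8533) · e^(0.0897·18/12)
= 124.9667 · e^0.134550 = 124.9667 × 1.144022 = CHF 142.96

CHF 142.96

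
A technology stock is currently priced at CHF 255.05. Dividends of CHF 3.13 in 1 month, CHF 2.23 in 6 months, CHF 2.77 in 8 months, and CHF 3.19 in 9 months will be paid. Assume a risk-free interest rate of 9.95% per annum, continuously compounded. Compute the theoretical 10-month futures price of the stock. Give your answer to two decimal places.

PV(dividends) I = 3.13·e^(−0.0995·1/12) + 2.23·e^(−0.0995·6/12) + 2.77·e^(−0.0995·8/12) + 3.19·e^(−0.0995·9/12)
I = 3.1042 + 2.1218 + 2.5922 + 2.9606 = 10.7788
F = (S − I)·e^(rT) = (255.05 − 10.7788) · e^(0.0995·10/12)
= 244.2712 · e^0.082917 = 244.2712 × 1.086452 = CHF 265.39

CHF 265.39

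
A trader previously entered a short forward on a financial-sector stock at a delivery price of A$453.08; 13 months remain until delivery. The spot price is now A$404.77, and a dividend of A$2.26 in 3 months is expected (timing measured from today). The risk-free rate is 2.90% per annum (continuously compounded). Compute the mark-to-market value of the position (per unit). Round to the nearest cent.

A$36.54

PV(remaining dividends) I = 2.26·e^(−0.0290·3/12) = 2.2437
Current forward F = (S − I)·e^(rT) = (404.77 − 2.2437)·e^(0.0290·13/12) = 402.5263 × 1.031915 = 415.3729
Value (long) = (F − K)·e^(−rT) = (415.3729 − 453.08) × 0.969072 = -36.5409
Short position value = −(long value) = A$36.54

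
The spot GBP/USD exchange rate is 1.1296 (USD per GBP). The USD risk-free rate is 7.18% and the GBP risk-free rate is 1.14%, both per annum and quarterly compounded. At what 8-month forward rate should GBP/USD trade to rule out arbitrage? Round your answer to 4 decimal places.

By covered interest parity, F = S · (1+r_USD/4)^(4T) / (1+r_GBP/4)^(4T)
= 1.1296 × 1.048586 / 1.007618 = 1.1296 × 1.040658
F = 1.1755 USD per GBP

1.1755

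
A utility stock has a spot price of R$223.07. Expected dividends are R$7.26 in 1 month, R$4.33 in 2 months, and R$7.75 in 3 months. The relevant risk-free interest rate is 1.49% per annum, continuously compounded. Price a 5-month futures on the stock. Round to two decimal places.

R$205.05

PV(dividends) I = 7.26·e^(−0.0149·1/12) + 4.33·e^(−0.0149·2/12) + 7.75·e^(−0.0149·3/12)
I = 7.2510 + 4.3193 + 7.7212 = 19.2915
F = (S − I)·e^(rT) = (223.07 − 19.2915) · e^(0.0149·5/12)
= 203.7785 · e^0.006208 = 203.7785 × 1.006227 = R$205.05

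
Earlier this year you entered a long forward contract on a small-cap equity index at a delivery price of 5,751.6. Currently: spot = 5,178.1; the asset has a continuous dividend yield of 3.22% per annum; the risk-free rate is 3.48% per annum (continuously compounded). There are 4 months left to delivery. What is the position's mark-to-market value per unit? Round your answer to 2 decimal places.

Current fair forward for the remaining 4 months: F = S·e^((r − q)·T), (r − q) = 0.0348 − 0.0322 = 0.0026
F = 5178.1 · e^(0.0026 × 4/12) = 5178.1 × 1.00086704 = 5182.5896
Value of long forward = (F − K)·e^(−rT) = (5182.5896 − 5751.6) · e^(−0.0348·4/12)
= -569.0104 × 0.98846702 = -562.45

-562.45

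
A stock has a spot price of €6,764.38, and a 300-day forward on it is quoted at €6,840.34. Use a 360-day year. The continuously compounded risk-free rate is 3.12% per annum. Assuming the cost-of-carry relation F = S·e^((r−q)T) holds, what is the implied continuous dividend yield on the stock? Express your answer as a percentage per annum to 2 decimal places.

1.78%

From F = S·e^((r−q)T): (r − q) = ln(F/S)/T
ln(6840.34/6764.38) = ln(1.011229) = 0.011166
(r − q) = 0.011166 / (300/360) = 0.013399
q = r − ln(F/S)/T = 0.0312 − 0.013399 = 0.017801
q = 1.78%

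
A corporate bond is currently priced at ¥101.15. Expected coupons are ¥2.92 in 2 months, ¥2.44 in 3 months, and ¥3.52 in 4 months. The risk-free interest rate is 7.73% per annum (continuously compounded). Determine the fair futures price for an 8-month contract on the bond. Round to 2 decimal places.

¥97.33

PV(coupons) I = 2.92·e^(−0.0773·2/12) + 2.44·e^(−0.0773·3/12) + 3.52·e^(−0.0773·4/12)
I = 2.8826 + 2.3933 + 3.4305 = 8.7064
F = (S − I)·e^(rT) = (101.15 − 8.7064) · e^(0.0773·8/12)
= 92.4436 · e^0.051533 = 92.4436 × 1.052884 = ¥97.33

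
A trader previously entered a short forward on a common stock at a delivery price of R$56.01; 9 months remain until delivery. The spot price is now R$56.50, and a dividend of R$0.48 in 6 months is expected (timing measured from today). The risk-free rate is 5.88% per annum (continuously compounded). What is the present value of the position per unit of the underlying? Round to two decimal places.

PV(remaining dividends) I = 0.48·e^(−0.0588·6/12) = 0.4661
Current forward F = (S − I)·e^(rT) = (56.50 − 0.4661)·e^(0.0588·9/12) = 56.0339 × 1.045087 = 58.5603
Value (long) = (F − K)·e^(−rT) = (58.5603 − 56.01) × 0.956858 = 2.4403
Short position value = −(long value) = -R$2.44

-R$2.44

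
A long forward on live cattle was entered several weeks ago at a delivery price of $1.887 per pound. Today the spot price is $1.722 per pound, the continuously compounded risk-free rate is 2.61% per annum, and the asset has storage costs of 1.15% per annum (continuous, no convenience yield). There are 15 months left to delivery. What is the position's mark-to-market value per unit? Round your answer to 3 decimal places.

Current fair forward for the remaining 15 months: F = S·e^((r + u)·T), (r + u) = 0.0261 + 0.0115 = 0.0376
F = 1.722 · e^(0.0376 × 15/12) = 1.722 × 1.048122 = 1.8049
Value of long forward = (F − K)·e^(−rT) = (1.8049 − 1.887) · e^(−0.0261·15/12)
= -0.0821 × 0.967901 = -0.079

-$0.079 per pound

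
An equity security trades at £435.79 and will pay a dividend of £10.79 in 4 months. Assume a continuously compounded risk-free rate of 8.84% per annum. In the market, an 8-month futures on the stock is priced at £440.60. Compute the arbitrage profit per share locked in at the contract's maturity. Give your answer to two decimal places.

PV(dividends) I = 10.79·e^(−0.0884·4/12) = 10.4767
Fair futures F* = (S − I)·e^(rT) = (435.79 − 10.4767)·e^0.058933 = 425.3133 × 1.060704 = 451.1315
Market £440.60 < fair 451.1315: forward underpriced → reverse cash-and-carry (short the stock, invest proceeds at r, pay the dividends, go long the forward).
Profit at T = |F_mkt − F*| = |440.60 − 451.1315| = £10.53 per share

£10.53 per share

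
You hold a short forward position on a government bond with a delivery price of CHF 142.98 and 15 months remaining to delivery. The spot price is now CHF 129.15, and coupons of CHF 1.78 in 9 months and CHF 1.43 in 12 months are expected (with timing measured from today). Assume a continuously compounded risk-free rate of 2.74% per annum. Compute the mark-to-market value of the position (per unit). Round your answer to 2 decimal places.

CHF 12.15

PV(remaining coupons) I = 1.78·e^(−0.0274·9/12) + 1.43·e^(−0.0274·12/12) = 3.1351
Current forward F = (S − I)·e^(rT) = (129.15 − 3.1351)·e^(0.0274·15/12) = 126.0149 × 1.034843 = 130.4056
Value (long) = (F − K)·e^(−rT) = (130.4056 − 142.98) × 0.966330 = -12.1510
Short position value = −(long value) = CHF 12.15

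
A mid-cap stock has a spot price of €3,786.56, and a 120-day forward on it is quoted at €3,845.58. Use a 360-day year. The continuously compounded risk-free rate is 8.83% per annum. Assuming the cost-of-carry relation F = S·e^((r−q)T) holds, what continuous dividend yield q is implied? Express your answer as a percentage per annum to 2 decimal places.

4.19%

From F = S·e^((r−q)T): (r − q) = ln(F/S)/T
ln(3845.58/3786.56) = ln(1.015587) = 0.015467
(r − q) = 0.015467 / (120/360) = 0.046401
q = r − ln(F/S)/T = 0.0883 − 0.046401 = 0.041899
q = 4.19%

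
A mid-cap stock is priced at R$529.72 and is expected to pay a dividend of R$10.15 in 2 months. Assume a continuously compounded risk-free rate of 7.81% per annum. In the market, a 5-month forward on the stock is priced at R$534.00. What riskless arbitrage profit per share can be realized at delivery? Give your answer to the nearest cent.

R$2.89 per share

PV(dividends) I = 10.15·e^(−0.0781·2/12) = 10.0187
Fair forward F* = (S − I)·e^(rT) = (529.72 − 10.0187)·e^0.032542 = 519.7013 × 1.033077 = 536.8915
Market R$534.00 < fair 536.8915: forward underpriced → reverse cash-and-carry (short the stock, invest proceeds at r, pay the dividends, go long the forward).
Profit at T = |F_mkt − F*| = |534.00 − 536.8915| = R$2.89 per share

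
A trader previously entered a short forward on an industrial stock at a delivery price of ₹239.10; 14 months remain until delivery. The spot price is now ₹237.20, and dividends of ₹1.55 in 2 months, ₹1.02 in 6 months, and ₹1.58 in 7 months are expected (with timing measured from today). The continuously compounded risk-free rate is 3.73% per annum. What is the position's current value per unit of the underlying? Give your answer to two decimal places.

PV(remaining dividends) I = 1.55·e^(−0.0373·2/12) + 1.02·e^(−0.0373·6/12) + 1.58·e^(−0.0373·7/12) = 4.0875
Current forward F = (S − I)·e^(rT) = (237.20 − 4.0875)·e^(0.0373·14/12) = 233.1125 × 1.044477 = 243.4806
Value (long) = (F − K)·e^(−rT) = (243.4806 − 239.10) × 0.957417 = 4.1941
Short position value = −(long value) = -₹4.19

-₹4.19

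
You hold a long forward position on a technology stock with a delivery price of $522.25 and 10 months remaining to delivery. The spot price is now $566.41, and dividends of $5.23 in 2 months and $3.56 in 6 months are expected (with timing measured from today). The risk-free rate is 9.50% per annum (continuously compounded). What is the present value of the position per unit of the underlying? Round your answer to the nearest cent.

PV(remaining dividends) I = 5.23·e^(−0.0950·2/12) + 3.56·e^(−0.0950·6/12) = 8.5427
Current forward F = (S − I)·e^(rT) = (566.41 − 8.5427)·e^(0.0950·10/12) = 557.8673 × 1.082385 = 603.8272
Value (long) = (F − K)·e^(−rT) = (603.8272 − 522.25) × 0.923886 = 75.3680
Value = $75.37

$75.37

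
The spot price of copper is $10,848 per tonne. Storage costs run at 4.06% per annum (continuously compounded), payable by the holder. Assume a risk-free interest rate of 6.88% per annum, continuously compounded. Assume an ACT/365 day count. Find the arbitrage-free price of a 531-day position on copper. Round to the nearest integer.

Net carry = r + u − y = 0.0688 + 0.0406 − 0.0000 = 0.1094
F = S·e^((r+u−y)T) = 10848 · e^(0.1094 × 531/365) = 10848 · e^0.159155
= 10848 × 1.172520 = $12,719 per tonne

$12,719 per tonne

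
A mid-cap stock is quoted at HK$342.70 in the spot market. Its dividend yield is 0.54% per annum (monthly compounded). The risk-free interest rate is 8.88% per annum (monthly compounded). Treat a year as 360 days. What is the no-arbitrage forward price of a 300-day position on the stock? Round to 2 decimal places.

HK$367.27

F = S · (1+r/12)^(12T) / (1+q/12)^(12T)
= 342.70 × 1.076513 / 1.004509 = 342.70 × 1.071681
F = HK$367.27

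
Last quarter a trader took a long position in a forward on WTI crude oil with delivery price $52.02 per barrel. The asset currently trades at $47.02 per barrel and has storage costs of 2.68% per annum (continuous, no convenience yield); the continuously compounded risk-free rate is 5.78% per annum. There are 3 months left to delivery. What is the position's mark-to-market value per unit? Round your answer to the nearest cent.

Current fair forward for the remaining 3 months: F = S·e^((r + u)·T), (r + u) = 0.0578 + 0.0268 = 0.0846
F = 47.02 · e^(0.0846 × 3/12) = 47.02 × 1.021375 = 48.0251
Value of long forward = (F − K)·e^(−rT) = (48.0251 − 52.02) · e^(−0.0578·3/12)
= -3.9949 × 0.985654 = -3.94

-$3.94 per barrel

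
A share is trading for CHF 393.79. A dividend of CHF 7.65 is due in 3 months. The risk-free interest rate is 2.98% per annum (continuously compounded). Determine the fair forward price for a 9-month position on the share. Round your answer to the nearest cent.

PV(dividends) I = 7.65·e^(−0.0298·3/12)
I = 7.5932
F = (S − I)·e^(rT) = (393.79 − 7.5932) · e^(0.0298·9/12)
= 386.1968 · e^0.022350 = 386.1968 × 1.022602 = CHF 394.93

CHF 394.93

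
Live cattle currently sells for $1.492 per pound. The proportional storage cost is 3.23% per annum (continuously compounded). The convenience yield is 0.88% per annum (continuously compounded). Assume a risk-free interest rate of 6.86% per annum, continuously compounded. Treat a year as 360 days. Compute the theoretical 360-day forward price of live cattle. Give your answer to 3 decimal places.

Net carry = r + u − y = 0.0686 + 0.0323 − 0.0088 = 0.0921
F = S·e^((r+u−y)T) = 1.492 · e^(0.0921 × 360/360) = 1.492 · e^0.092100
= 1.492 × 1.096474 = $1.636 per pound

$1.636 per pound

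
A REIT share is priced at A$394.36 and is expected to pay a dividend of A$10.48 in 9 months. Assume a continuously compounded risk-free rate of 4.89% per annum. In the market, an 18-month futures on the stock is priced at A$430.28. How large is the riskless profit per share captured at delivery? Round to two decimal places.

A$16.78 per share

PV(dividends) I = 10.48·e^(−0.0489·9/12) = 10.1026
Fair futures F* = (S − I)·e^(rT) = (394.36 − 10.1026)·e^0.073350 = 384.2574 × 1.076107 = 413.5021
Market A$430.28 > fair 413.5021: forward overpriced → cash-and-carry (borrow at r, buy the stock and collect the dividends, short the forward).
Profit at T = |F_mkt − F*| = |430.28 − 413.5021| = A$16.78 per share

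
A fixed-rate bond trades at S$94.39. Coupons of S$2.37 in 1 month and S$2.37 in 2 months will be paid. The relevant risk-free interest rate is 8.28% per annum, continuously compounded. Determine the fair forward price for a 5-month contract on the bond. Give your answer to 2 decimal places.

S$92.85

PV(coupons) I = 2.37·e^(−0.0828·1/12) + 2.37·e^(−0.0828·2/12)
I = 2.3537 + 2.3375 = 4.6912
F = (S − I)·e^(rT) = (94.39 − 4.6912) · e^(0.0828·5/12)
= 89.6988 · e^0.034500 = 89.6988 × 1.035102 = S$92.85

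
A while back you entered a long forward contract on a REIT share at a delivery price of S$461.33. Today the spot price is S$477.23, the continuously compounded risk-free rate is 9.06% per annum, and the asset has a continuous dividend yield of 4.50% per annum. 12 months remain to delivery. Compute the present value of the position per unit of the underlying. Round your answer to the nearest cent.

Current fair forward for the remaining 12 months: F = S·e^((r − q)·T), (r − q) = 0.0906 − 0.0450 = 0.0456
F = 477.23 · e^(0.0456 × 12/12) = 477.23 × 1.046656 = 499.4956
Value of long forward = (F − K)·e^(−rT) = (499.4956 − 461.33) · e^(−0.0906·12/12)
= 38.1656 × 0.913383 = 34.86

S$34.86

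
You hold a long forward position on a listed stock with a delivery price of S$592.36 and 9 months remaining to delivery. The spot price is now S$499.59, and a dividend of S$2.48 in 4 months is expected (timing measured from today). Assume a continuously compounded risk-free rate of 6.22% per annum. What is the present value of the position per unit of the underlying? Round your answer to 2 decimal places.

PV(remaining dividends) I = 2.48·e^(−0.0622·4/12) = 2.4291
Current forward F = (S − I)·e^(rT) = (499.59 − 2.4291)·e^(0.0622·9/12) = 497.1609 × 1.047755 = 520.9028
Value (long) = (F − K)·e^(−rT) = (520.9028 − 592.36) × 0.954421 = -68.2003
Value = -S$68.20

-S$68.20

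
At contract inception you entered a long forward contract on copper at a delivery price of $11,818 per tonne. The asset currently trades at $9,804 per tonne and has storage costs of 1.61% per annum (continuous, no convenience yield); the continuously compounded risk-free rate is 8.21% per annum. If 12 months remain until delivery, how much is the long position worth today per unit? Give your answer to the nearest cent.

Current fair forward for the remaining 12 months: F = S·e^((r + u)·T), (r + u) = 0.0821 + 0.0161 = 0.0982
F = 9804 · e^(0.0982 × 12/12) = 9804 × 1.10318340 = 10815.6101
Value of long forward = (F − K)·e^(−rT) = (10815.6101 − 11818) · e^(−0.0821·12/12)
= -1002.3899 × 0.92117984 = -923.38

-$923.38 per tonne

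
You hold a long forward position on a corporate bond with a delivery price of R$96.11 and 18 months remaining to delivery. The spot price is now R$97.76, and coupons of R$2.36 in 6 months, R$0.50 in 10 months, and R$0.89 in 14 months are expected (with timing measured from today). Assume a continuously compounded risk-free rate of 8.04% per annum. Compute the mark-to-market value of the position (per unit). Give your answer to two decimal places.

PV(remaining coupons) I = 2.36·e^(−0.0804·6/12) + 0.50·e^(−0.0804·10/12) + 0.89·e^(−0.0804·14/12) = 3.5449
Current forward F = (S − I)·e^(rT) = (97.76 − 3.5449)·e^(0.0804·18/12) = 94.2151 × 1.128174 = 106.2910
Value (long) = (F − K)·e^(−rT) = (106.2910 − 96.11) × 0.886388 = 9.0243
Value = R$9.02

R$9.02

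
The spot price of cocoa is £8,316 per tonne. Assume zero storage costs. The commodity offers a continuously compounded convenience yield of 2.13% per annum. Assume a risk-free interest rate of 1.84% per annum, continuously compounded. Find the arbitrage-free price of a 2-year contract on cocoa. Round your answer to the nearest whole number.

Net carry = r + u − y = 0.0184 + 0.0000 − 0.0213 = -0.0029
F = S·e^((r+u−y)T) = 8316 · e^(-0.0029 × 2) = 8316 · e^-0.005800
= 8316 × 0.994217 = £8,268 per tonne

£8,268 per tonne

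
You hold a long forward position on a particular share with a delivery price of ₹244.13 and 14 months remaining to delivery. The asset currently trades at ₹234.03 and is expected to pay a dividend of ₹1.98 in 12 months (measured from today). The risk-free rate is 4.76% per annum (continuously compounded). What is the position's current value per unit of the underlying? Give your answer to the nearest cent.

₹1.20

PV(remaining dividends) I = 1.98·e^(−0.0476·12/12) = 1.8880
Current forward F = (S − I)·e^(rT) = (234.03 − 1.8880)·e^(0.0476·14/12) = 232.1420 × 1.057104 = 245.3982
Value (long) = (F − K)·e^(−rT) = (245.3982 − 244.13) × 0.945980 = 1.1997
Value = ₹1.20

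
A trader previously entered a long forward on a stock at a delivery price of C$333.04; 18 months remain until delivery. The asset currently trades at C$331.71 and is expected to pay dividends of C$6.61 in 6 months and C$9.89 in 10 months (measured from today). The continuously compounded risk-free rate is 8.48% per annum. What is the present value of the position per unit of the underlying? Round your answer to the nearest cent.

PV(remaining dividends) I = 6.61·e^(−0.0848·6/12) + 9.89·e^(−0.0848·10/12) = 15.5508
Current forward F = (S − I)·e^(rT) = (331.71 − 15.5508)·e^(0.0848·18/12) = 316.1592 × 1.135644 = 359.0443
Value (long) = (F − K)·e^(−rT) = (359.0443 − 333.04) × 0.880558 = 22.8983
Value = C$22.90

C$22.90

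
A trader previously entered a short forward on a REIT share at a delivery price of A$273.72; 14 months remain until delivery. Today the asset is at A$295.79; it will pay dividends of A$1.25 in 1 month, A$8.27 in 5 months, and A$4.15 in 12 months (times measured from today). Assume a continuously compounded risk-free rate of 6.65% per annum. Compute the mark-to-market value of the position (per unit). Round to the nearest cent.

-A$29.33

PV(remaining dividends) I = 1.25·e^(−0.0665·1/12) + 8.27·e^(−0.0665·5/12) + 4.15·e^(−0.0665·12/12) = 13.1701
Current forward F = (S − I)·e^(rT) = (295.79 − 13.1701)·e^(0.0665·14/12) = 282.6199 × 1.080672 = 305.4194
Value (long) = (F − K)·e^(−rT) = (305.4194 − 273.72) × 0.925350 = 29.3330
Short position value = −(long value) = -A$29.33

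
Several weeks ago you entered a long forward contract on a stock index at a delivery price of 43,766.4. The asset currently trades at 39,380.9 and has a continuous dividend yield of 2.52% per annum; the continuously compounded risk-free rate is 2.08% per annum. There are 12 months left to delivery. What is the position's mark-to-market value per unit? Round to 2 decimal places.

Current fair forward for the remaining 12 months: F = S·e^((r − q)·T), (r − q) = 0.0208 − 0.0252 = -0.0044
F = 39380.9 · e^(-0.0044 × 12/12) = 39380.9 × 0.99560967 = 39208.0049
Value of long forward = (F − K)·e^(−rT) = (39208.0049 − 43766.4) · e^(−0.0208·12/12)
= -4558.3951 × 0.97941483 = -4464.56

-4464.56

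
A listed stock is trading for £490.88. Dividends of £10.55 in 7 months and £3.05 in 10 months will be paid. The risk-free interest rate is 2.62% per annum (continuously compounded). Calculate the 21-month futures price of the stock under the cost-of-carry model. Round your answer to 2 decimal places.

PV(dividends) I = 10.55·e^(−0.0262·7/12) + 3.05·e^(−0.0262·10/12)
I = 10.3900 + 2.9841 = 13.3741
F = (S − I)·e^(rT) = (490.88 − 13.3741) · e^(0.0262·21/12)
= 477.5059 · e^0.045850 = 477.5059 × 1.046917 = £499.91

£499.91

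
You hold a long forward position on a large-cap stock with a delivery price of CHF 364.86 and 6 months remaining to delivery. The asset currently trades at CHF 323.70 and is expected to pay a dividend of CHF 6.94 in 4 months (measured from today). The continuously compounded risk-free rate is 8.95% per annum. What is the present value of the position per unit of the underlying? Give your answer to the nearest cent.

-CHF 31.93

PV(remaining dividends) I = 6.94·e^(−0.0895·4/12) = 6.7360
Current forward F = (S − I)·e^(rT) = (323.70 − 6.7360)·e^(0.0895·6/12) = 316.9640 × 1.045766 = 331.4702
Value (long) = (F − K)·e^(−rT) = (331.4702 − 364.86) × 0.956237 = -31.9286
Value = -CHF 31.93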